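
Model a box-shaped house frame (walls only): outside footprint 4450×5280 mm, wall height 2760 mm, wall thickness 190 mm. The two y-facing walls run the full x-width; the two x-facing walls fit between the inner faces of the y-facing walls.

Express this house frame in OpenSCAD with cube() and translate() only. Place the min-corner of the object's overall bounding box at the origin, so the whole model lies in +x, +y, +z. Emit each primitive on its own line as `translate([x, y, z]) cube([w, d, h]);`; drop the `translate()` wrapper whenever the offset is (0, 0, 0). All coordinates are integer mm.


cube([4450, 190, 2760]);
translate([0, 5090, 0]) cube([4450, 190, 2760]);
translate([0, 190, 0]) cube([190, 4900, 2760]);
translate([4260, 190, 0]) cube([190, 4900, 2760]);


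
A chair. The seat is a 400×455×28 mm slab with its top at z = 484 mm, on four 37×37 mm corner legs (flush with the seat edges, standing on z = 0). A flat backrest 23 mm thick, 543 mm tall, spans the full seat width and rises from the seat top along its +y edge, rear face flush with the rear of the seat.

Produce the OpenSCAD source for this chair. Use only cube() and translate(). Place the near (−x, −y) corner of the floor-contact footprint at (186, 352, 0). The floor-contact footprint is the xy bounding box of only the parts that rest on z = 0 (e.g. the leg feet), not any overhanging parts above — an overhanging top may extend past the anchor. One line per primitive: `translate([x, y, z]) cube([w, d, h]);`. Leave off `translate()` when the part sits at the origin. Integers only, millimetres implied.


translate([186, 352, 456]) cube([400, 455, 28]);
translate([186, 352, 0]) cube([37, 37, 456]);
translate([549, 352, 0]) cube([37, 37, 456]);
translate([186, 770, 0]) cube([37, 37, 456]);
translate([549, 770, 0]) cube([37, 37, 456]);
translate([186, 784, 484]) cube([400, 23, 543]);


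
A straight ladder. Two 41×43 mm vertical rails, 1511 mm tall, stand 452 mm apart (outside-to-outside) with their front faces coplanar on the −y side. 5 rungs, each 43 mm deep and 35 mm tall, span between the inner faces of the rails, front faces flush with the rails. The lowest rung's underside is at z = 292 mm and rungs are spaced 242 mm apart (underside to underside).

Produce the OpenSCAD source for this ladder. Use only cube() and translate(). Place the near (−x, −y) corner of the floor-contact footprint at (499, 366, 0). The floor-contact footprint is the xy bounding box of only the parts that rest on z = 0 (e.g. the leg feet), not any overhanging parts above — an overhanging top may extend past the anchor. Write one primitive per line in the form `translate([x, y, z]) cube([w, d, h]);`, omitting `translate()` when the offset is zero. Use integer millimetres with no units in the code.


translate([499, 366, 0]) cube([41, 43, 1511]);
translate([910, 366, 0]) cube([41, 43, 1511]);
translate([540, 366, 292]) cube([370, 43, 35]);
translate([540, 366, 534]) cube([370, 43, 35]);
translate([540, 366, 776]) cube([370, 43, 35]);
translate([540, 366, 1018]) cube([370, 43, 35]);
translate([540, 366, 1260]) cube([370, 43, 35]);


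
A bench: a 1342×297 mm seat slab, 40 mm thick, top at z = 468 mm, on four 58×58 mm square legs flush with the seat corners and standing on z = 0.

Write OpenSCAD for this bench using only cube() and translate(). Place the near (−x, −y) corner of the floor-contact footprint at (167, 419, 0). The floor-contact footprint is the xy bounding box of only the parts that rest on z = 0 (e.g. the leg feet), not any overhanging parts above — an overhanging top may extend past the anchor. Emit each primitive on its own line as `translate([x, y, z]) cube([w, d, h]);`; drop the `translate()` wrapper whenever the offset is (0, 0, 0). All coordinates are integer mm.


// leg_h = 468 − 40 = 428
translate([167, 419, 428]) cube([1342, 297, 40]);
translate([167, 419, 0]) cube([58, 58, 428]);
translate([167, 658, 0]) cube([58, 58, 428]);
translate([1451, 419, 0]) cube([58, 58, 428]);
translate([1451, 658, 0]) cube([58, 58, 428]);


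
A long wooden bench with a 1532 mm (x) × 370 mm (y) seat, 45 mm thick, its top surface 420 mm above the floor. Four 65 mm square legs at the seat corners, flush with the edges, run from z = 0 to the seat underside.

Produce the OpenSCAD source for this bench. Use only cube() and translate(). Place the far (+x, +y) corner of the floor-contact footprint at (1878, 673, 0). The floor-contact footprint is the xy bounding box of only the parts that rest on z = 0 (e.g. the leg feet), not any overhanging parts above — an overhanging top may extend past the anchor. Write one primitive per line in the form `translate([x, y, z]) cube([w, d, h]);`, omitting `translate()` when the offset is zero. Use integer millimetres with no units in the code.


translate([346, 303, 375]) cube([1532, 370, 45]);
translate([346, 303, 0]) cube([65, 65, 375]);
translate([346, 608, 0]) cube([65, 65, 375]);
translate([1813, 303, 0]) cube([65, 65, 375]);
translate([1813, 608, 0]) cube([65, 65, 375]);


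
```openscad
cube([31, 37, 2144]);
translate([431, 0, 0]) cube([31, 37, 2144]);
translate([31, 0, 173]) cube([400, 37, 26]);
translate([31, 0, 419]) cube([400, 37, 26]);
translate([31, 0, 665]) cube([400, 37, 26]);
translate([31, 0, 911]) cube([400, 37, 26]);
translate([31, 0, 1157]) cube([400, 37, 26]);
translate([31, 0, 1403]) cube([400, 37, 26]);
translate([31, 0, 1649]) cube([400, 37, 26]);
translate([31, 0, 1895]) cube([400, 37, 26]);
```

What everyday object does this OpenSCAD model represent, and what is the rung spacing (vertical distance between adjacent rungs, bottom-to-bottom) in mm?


A ladder. The rung spacing is 246 mm.

Two tall 31×37 posts with 8 short bars between them — a ladder. Adjacent rungs sit at z = 173 and z = 419, so the spacing is 419 − 173 = 246 mm.


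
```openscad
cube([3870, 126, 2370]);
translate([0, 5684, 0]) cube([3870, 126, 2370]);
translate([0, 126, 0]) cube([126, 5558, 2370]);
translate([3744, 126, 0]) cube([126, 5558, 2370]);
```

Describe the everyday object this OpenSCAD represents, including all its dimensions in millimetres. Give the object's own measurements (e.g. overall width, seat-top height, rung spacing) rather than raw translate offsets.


The wall frame of a small rectangular building: four walls, each 2370 mm tall and 126 mm thick, enclosing a footprint 3870 mm (x) by 5810 mm (y) outside-to-outside, with no floor or roof. The front and back walls (the −y and +y sides) span the full width; the two side walls fit between them.


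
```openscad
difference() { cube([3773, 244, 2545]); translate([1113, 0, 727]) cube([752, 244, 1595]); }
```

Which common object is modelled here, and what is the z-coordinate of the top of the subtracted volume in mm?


A wall with a window opening. The window head height is 2322 mm.

A wall with a rectangular opening subtracted — a window. Sill at z = 727, opening 1595 mm tall, so the head is at 727 + 1595 = 2322 mm.


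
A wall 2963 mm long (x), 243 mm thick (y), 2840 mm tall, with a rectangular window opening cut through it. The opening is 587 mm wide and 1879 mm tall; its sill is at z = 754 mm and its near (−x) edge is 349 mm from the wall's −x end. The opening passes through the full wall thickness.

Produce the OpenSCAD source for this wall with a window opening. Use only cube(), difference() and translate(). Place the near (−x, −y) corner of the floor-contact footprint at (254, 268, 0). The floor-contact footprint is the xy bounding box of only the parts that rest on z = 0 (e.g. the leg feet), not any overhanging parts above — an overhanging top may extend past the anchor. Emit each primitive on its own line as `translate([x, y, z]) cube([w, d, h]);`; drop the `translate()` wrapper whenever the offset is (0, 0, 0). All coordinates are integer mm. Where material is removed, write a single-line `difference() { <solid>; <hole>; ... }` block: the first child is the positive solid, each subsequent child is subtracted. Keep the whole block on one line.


difference() { translate([254, 268, 0]) cube([2963, 243, 2840]); translate([603, 268, 754]) cube([587, 243, 1879]); }


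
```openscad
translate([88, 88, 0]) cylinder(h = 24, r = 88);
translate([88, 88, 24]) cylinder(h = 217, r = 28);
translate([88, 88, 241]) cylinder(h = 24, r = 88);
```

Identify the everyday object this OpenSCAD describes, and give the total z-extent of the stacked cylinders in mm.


A spool. The overall height is 265 mm.

Three coaxial cylinders, large–small–large — a spool. Two 24 mm flanges and a 217 mm core give 24 + 217 + 24 = 265 mm.


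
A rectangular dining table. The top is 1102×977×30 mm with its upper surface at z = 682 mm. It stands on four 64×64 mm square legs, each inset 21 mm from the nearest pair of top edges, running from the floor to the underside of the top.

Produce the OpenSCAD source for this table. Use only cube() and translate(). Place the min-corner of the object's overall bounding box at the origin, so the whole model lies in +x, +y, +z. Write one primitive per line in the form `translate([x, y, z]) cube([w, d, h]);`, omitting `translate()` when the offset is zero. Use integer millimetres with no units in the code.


// leg_h = 682 - 30 = 652
translate([0, 0, 652]) cube([1102, 977, 30]);
translate([21, 21, 0]) cube([64, 64, 652]);
translate([1017, 21, 0]) cube([64, 64, 652]);
translate([21, 892, 0]) cube([64, 64, 652]);
translate([1017, 892, 0]) cube([64, 64, 652]);


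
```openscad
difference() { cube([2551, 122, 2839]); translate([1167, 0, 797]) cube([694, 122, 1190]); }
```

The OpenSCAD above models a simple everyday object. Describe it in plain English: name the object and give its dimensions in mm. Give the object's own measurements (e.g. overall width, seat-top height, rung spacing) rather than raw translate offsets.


A wall 2551 mm long (x), 122 mm thick (y), 2839 mm tall, with a rectangular window opening cut through it. The opening is 694 mm wide and 1190 mm tall; its sill is at z = 797 mm and its near (−x) edge is 1167 mm from the wall's −x end. The opening passes through the full wall thickness.


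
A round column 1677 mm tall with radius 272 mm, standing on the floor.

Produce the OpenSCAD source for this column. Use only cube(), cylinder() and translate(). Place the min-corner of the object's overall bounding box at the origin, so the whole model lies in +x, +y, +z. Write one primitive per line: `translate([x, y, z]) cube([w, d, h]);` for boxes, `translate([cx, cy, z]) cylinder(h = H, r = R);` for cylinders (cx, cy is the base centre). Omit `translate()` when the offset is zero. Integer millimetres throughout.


translate([272, 272, 0]) cylinder(h = 1677, r = 272);


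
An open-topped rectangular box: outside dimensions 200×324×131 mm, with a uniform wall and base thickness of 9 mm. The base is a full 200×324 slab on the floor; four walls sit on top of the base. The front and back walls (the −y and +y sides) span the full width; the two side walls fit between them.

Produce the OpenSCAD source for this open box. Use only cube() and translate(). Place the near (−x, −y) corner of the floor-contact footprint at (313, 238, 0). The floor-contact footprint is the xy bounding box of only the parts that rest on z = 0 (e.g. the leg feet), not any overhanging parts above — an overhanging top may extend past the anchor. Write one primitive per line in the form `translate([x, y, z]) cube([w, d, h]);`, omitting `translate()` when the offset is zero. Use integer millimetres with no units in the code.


translate([313, 238, 0]) cube([200, 324, 9]);
translate([313, 238, 9]) cube([200, 9, 122]);
translate([313, 553, 9]) cube([200, 9, 122]);
translate([313, 247, 9]) cube([9, 306, 122]);
translate([504, 247, 9]) cube([9, 306, 122]);


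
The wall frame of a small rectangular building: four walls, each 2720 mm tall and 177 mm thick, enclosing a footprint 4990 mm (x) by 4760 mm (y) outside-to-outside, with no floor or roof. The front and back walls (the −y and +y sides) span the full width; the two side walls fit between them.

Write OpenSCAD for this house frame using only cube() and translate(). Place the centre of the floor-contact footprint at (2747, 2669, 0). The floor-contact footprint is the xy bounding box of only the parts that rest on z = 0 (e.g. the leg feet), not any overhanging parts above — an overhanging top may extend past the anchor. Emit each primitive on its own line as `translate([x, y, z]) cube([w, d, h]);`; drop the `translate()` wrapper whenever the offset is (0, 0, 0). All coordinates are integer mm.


translate([252, 289, 0]) cube([4990, 177, 2720]);
translate([252, 4872, 0]) cube([4990, 177, 2720]);
translate([252, 466, 0]) cube([177, 4406, 2720]);
translate([5065, 466, 0]) cube([177, 4406, 2720]);


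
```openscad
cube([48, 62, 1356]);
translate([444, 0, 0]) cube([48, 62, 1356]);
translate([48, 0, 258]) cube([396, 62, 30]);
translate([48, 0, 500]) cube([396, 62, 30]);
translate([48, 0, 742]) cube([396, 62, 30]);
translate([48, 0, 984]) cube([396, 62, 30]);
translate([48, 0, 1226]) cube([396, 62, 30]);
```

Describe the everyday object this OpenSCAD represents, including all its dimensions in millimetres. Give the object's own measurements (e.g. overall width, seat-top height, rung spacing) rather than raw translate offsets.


A straight ladder. Two 48×62 mm vertical rails, 1356 mm tall, stand 492 mm apart (outside-to-outside) with their front faces coplanar on the −y side. 5 rungs, each 62 mm deep and 30 mm tall, span between the inner faces of the rails, front faces flush with the rails. The lowest rung's underside is at z = 258 mm and rungs are spaced 242 mm apart (underside to underside).


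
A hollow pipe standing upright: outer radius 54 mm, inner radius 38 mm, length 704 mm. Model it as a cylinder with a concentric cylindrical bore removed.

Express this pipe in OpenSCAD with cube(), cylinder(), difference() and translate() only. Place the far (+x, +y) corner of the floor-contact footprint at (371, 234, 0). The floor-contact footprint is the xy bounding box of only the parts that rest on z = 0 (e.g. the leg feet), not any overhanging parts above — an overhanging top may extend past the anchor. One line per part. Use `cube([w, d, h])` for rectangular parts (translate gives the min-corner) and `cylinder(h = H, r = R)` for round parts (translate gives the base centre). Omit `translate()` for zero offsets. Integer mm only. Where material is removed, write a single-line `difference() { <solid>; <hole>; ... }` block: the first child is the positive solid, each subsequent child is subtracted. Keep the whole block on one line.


difference() { translate([317, 180, 0]) cylinder(h = 704, r = 54); translate([317, 180, 0]) cylinder(h = 704, r = 38); }


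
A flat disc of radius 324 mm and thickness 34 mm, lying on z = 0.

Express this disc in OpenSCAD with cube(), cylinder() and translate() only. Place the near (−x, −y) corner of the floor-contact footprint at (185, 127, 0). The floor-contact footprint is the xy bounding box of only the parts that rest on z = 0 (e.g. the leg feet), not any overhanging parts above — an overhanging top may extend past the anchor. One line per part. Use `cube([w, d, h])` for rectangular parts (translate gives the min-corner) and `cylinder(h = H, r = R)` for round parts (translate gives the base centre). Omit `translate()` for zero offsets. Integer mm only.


translate([509, 451, 0]) cylinder(h = 34, r = 324);


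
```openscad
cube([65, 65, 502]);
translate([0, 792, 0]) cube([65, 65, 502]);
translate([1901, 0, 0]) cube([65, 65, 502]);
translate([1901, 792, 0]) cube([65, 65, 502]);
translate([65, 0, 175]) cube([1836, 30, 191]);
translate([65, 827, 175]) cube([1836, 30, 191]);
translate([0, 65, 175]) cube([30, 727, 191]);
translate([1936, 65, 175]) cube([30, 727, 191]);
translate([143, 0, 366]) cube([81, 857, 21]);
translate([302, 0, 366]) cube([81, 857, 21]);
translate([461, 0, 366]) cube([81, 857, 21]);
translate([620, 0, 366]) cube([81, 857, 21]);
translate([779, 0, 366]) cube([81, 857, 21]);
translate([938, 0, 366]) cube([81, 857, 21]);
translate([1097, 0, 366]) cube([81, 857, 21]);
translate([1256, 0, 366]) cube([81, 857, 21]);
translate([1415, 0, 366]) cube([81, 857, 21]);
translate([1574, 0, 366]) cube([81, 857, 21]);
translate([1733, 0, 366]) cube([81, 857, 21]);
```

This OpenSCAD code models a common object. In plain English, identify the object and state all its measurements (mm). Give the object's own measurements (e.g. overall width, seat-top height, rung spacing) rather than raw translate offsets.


A bed frame 1966 mm long (x) by 857 mm wide (y). Four 65×65 mm corner posts, 502 mm tall, at the corners of the footprint. Four rails of 30 mm thickness and 191 mm height run between adjacent posts with their undersides at z = 175 mm, their outer faces flush with the outside of the frame (the two x-running rails run between the posts' inner faces; the two y-running rails run between the posts' inner faces). 11 slats, each 81 mm wide (x) and 21 mm thick, lie across the top of the two x-running rails, running the full 857 mm width of the frame in y; along x they sit between the end posts with a 78 mm gap after the −x posts and between neighbouring slats, leaving 87 mm before the +x posts.


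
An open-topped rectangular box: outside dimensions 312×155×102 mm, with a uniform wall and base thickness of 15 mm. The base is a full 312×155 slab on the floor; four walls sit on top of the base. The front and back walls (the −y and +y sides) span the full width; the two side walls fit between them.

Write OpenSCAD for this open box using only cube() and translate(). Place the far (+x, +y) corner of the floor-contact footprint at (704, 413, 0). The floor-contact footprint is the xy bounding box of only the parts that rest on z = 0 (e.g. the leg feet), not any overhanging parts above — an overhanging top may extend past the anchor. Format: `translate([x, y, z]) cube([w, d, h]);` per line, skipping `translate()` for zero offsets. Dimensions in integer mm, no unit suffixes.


translate([392, 258, 0]) cube([312, 155, 15]);
translate([392, 258, 15]) cube([312, 15, 87]);
translate([392, 398, 15]) cube([312, 15, 87]);
translate([392, 273, 15]) cube([15, 125, 87]);
translate([689, 273, 15]) cube([15, 125, 87]);


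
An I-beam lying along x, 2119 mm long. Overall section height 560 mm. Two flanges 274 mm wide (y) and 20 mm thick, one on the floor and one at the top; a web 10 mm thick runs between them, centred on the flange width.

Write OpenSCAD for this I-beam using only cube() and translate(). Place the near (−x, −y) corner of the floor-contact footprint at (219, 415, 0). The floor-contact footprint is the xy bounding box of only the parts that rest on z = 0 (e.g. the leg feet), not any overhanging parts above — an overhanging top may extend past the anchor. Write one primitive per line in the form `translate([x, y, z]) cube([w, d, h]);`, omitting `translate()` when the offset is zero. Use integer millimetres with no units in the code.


translate([219, 415, 0]) cube([2119, 274, 20]);
translate([219, 547, 20]) cube([2119, 10, 520]);
translate([219, 415, 540]) cube([2119, 274, 20]);


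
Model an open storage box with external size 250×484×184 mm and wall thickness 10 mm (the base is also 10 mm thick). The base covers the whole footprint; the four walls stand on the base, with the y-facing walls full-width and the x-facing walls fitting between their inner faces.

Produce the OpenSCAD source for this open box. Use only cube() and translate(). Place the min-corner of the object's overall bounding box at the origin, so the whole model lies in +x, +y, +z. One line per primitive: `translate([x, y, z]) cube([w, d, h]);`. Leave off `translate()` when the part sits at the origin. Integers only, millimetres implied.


cube([250, 484, 10]);
translate([0, 0, 10]) cube([250, 10, 174]);
translate([0, 474, 10]) cube([250, 10, 174]);
translate([0, 10, 10]) cube([10, 464, 174]);
translate([240, 10, 10]) cube([10, 464, 174]);


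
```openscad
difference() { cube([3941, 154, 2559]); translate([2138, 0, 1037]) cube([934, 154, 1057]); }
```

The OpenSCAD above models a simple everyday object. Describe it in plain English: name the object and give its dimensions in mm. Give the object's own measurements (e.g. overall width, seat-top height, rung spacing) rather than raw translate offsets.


A wall 3941 mm long (x), 154 mm thick (y), 2559 mm tall, with a rectangular window opening cut through it. The opening is 934 mm wide and 1057 mm tall; its sill is at z = 1037 mm and its near (−x) edge is 2138 mm from the wall's −x end. The opening passes through the full wall thickness.


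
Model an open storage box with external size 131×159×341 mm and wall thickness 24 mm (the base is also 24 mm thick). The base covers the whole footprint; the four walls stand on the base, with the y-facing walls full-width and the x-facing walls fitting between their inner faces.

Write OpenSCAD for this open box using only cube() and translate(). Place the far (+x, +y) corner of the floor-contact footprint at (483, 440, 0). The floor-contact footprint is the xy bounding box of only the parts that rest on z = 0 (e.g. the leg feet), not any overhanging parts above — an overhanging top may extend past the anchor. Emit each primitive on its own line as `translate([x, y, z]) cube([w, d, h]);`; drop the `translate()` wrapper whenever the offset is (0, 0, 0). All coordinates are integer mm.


translate([352, 281, 0]) cube([131, 159, 24]);
translate([352, 281, 24]) cube([131, 24, 317]);
translate([352, 416, 24]) cube([131, 24, 317]);
translate([352, 305, 24]) cube([24, 111, 317]);
translate([459, 305, 24]) cube([24, 111, 317]);


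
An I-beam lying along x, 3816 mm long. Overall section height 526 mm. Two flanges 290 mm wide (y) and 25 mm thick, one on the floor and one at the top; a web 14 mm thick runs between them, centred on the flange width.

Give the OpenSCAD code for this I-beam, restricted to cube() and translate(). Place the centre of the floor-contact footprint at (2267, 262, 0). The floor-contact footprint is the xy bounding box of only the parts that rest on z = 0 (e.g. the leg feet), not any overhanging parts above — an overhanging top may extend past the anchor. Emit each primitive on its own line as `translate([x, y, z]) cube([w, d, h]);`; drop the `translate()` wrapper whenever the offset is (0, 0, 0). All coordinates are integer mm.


translate([359, 117, 0]) cube([3816, 290, 25]);
translate([359, 255, 25]) cube([3816, 14, 476]);
translate([359, 117, 501]) cube([3816, 290, 25]);


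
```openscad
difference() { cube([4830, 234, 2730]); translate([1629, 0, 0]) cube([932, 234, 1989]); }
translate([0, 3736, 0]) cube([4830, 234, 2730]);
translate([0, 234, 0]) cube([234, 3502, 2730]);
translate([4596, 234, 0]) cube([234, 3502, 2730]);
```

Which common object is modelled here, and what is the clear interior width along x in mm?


A single room. The interior width is 4362 mm.

Four walls enclosing a rectangle with a door in the front wall — a room. Outside width 4830 minus two 234 mm walls gives 4362 mm.


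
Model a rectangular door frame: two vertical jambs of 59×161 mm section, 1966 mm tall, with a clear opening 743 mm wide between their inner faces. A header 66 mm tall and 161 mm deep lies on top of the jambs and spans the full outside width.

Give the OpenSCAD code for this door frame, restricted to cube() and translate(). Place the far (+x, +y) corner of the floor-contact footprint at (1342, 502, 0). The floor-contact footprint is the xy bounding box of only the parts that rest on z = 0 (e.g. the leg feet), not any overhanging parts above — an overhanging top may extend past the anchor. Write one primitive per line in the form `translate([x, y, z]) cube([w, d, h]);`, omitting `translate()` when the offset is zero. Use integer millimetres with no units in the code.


translate([481, 341, 0]) cube([59, 161, 1966]);
translate([1283, 341, 0]) cube([59, 161, 1966]);
translate([481, 341, 1966]) cube([861, 161, 66]);


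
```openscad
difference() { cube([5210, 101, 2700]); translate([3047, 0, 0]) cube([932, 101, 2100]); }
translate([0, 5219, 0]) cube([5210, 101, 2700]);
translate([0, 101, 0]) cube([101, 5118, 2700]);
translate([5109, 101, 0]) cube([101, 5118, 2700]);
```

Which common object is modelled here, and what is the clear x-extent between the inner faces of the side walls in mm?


A single room. The interior width is 5008 mm.

Four walls enclosing a rectangle with a door in the front wall — a room. Outside width 5210 minus two 101 mm walls gives 5008 mm.


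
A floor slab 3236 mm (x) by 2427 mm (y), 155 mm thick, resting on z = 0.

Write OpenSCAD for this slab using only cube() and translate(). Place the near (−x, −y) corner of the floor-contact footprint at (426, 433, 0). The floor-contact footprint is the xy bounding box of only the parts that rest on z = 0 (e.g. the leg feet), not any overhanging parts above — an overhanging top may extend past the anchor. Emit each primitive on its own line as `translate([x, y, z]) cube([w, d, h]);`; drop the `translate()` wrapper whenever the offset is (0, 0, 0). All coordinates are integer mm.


translate([426, 433, 0]) cube([3236, 2427, 155]);


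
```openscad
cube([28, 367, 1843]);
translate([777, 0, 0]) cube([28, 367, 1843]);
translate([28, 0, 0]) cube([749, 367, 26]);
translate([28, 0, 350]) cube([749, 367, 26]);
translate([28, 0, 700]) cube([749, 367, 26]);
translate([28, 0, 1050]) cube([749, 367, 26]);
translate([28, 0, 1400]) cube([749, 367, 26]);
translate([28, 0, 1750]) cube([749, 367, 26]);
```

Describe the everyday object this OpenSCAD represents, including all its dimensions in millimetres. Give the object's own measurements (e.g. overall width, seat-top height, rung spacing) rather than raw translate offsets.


An open bookshelf. Two side panels, each 28 mm thick, 367 mm deep and 1843 mm tall, stand 805 mm apart (outside-to-outside). Between them sit 6 shelves, each 26 mm thick and 367 mm deep, spanning the full gap between the sides. The bottom shelf rests on the floor (its underside at z = 0) and the clear gap between one shelf's top and the next shelf's underside is 324 mm.


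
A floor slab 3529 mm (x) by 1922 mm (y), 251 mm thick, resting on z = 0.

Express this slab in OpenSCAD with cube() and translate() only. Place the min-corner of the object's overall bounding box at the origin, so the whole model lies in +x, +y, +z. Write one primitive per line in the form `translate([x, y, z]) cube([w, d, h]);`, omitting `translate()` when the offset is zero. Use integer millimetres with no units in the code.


cube([3529, 1922, 251]);


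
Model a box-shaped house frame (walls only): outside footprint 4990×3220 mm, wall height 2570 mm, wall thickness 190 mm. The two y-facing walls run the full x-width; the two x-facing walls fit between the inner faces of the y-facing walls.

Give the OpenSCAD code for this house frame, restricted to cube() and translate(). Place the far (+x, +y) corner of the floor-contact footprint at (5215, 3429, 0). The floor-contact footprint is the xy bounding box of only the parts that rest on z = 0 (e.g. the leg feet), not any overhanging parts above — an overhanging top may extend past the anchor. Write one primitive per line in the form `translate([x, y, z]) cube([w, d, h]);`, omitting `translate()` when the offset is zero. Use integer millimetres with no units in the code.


translate([225, 209, 0]) cube([4990, 190, 2570]);
translate([225, 3239, 0]) cube([4990, 190, 2570]);
translate([225, 399, 0]) cube([190, 2840, 2570]);
translate([5025, 399, 0]) cube([190, 2840, 2570]);


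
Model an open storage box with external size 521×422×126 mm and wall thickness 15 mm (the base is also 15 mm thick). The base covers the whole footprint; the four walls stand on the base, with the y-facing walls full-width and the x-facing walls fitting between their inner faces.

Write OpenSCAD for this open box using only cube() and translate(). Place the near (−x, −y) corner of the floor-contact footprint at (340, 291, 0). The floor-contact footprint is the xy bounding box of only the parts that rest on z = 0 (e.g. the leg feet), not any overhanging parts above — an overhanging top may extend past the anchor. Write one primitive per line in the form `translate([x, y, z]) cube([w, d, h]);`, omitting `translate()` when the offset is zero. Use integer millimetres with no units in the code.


translate([340, 291, 0]) cube([521, 422, 15]);
translate([340, 291, 15]) cube([521, 15, 111]);
translate([340, 698, 15]) cube([521, 15, 111]);
translate([340, 306, 15]) cube([15, 392, 111]);
translate([846, 306, 15]) cube([15, 392, 111]);


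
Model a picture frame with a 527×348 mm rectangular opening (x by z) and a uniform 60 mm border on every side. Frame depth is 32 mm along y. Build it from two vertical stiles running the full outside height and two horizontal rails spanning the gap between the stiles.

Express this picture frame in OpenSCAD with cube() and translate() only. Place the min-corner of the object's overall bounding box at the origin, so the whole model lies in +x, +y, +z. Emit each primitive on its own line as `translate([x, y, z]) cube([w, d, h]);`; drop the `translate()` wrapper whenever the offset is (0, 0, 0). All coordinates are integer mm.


cube([60, 32, 468]);
translate([587, 0, 0]) cube([60, 32, 468]);
translate([60, 0, 0]) cube([527, 32, 60]);
translate([60, 0, 408]) cube([527, 32, 60]);


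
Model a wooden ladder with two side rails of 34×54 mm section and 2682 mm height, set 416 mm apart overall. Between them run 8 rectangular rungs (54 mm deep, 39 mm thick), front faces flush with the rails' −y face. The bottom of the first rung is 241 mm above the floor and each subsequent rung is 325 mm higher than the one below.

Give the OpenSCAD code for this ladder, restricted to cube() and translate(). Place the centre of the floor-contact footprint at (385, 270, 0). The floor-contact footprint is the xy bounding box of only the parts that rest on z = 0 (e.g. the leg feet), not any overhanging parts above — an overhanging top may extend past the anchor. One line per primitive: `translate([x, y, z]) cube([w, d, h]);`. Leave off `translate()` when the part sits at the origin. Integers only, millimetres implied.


// rung span = 416 - 2*34 = 348
// rung[k] z = 241 + k*325
translate([177, 243, 0]) cube([34, 54, 2682]);
translate([559, 243, 0]) cube([34, 54, 2682]);
translate([211, 243, 241]) cube([348, 54, 39]);
translate([211, 243, 566]) cube([348, 54, 39]);
translate([211, 243, 891]) cube([348, 54, 39]);
translate([211, 243, 1216]) cube([348, 54, 39]);
translate([211, 243, 1541]) cube([348, 54, 39]);
translate([211, 243, 1866]) cube([348, 54, 39]);
translate([211, 243, 2191]) cube([348, 54, 39]);
translate([211, 243, 2516]) cube([348, 54, 39]);


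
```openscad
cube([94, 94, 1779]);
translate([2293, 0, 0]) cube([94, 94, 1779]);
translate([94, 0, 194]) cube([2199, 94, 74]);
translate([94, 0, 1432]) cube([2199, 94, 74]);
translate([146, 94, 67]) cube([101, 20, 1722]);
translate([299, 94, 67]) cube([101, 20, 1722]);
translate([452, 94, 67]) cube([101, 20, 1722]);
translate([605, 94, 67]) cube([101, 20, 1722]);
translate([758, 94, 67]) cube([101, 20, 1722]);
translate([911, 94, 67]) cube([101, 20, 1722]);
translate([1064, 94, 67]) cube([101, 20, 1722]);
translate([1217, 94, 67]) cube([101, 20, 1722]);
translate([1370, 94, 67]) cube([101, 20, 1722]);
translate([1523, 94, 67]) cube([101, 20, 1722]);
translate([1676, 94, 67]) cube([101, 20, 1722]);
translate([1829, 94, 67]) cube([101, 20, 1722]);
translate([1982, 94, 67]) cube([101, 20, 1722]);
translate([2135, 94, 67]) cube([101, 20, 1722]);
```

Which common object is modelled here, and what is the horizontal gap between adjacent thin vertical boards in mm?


A fence section. The picket gap is 52 mm.

Two posts, two rails, 14 pickets — a fence section. Span 2199 mm holds 14 pickets of 101 mm with 15 equal gaps: ⌊(2199 − 14·101) / 15⌋ = 52 mm.


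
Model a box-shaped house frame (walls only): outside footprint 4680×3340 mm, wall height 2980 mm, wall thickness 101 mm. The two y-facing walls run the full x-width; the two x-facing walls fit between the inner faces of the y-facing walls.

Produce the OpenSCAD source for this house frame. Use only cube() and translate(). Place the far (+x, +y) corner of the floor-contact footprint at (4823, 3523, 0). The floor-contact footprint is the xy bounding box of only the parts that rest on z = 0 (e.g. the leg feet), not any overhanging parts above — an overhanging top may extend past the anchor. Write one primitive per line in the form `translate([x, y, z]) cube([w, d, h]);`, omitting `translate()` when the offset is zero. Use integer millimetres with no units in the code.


translate([143, 183, 0]) cube([4680, 101, 2980]);
translate([143, 3422, 0]) cube([4680, 101, 2980]);
translate([143, 284, 0]) cube([101, 3138, 2980]);
translate([4722, 284, 0]) cube([101, 3138, 2980]);


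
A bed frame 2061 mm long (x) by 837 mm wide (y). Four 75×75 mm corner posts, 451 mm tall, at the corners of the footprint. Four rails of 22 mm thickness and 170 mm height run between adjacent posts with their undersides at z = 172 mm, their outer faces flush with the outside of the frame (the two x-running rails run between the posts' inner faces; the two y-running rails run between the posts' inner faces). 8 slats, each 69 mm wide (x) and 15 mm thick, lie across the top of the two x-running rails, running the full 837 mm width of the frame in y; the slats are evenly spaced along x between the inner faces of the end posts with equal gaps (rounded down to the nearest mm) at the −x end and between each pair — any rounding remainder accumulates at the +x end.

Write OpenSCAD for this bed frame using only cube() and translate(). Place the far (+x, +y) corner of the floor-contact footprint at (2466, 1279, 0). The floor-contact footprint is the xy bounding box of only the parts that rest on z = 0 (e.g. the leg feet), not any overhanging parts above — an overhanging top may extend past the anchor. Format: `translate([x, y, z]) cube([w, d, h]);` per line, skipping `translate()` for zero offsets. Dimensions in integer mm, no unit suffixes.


translate([405, 442, 0]) cube([75, 75, 451]);
translate([405, 1204, 0]) cube([75, 75, 451]);
translate([2391, 442, 0]) cube([75, 75, 451]);
translate([2391, 1204, 0]) cube([75, 75, 451]);
translate([480, 442, 172]) cube([1911, 22, 170]);
translate([480, 1257, 172]) cube([1911, 22, 170]);
translate([405, 517, 172]) cube([22, 687, 170]);
translate([2444, 517, 172]) cube([22, 687, 170]);
translate([631, 442, 342]) cube([69, 837, 15]);
translate([851, 442, 342]) cube([69, 837, 15]);
translate([1071, 442, 342]) cube([69, 837, 15]);
translate([1291, 442, 342]) cube([69, 837, 15]);
translate([1511, 442, 342]) cube([69, 837, 15]);
translate([1731, 442, 342]) cube([69, 837, 15]);
translate([1951, 442, 342]) cube([69, 837, 15]);
translate([2171, 442, 342]) cube([69, 837, 15]);


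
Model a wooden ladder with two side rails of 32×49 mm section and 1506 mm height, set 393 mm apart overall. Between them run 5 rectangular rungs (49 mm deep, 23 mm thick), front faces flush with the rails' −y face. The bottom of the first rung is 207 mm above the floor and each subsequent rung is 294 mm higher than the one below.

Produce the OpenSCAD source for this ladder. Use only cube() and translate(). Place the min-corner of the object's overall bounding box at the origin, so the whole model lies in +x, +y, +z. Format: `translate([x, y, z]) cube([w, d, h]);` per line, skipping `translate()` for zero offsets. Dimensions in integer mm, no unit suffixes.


// rung span = 393 - 2*32 = 329
// rung[k] z = 207 + k*294
cube([32, 49, 1506]);
translate([361, 0, 0]) cube([32, 49, 1506]);
translate([32, 0, 207]) cube([329, 49, 23]);
translate([32, 0, 501]) cube([329, 49, 23]);
translate([32, 0, 795]) cube([329, 49, 23]);
translate([32, 0, 1089]) cube([329, 49, 23]);
translate([32, 0, 1383]) cube([329, 49, 23]);


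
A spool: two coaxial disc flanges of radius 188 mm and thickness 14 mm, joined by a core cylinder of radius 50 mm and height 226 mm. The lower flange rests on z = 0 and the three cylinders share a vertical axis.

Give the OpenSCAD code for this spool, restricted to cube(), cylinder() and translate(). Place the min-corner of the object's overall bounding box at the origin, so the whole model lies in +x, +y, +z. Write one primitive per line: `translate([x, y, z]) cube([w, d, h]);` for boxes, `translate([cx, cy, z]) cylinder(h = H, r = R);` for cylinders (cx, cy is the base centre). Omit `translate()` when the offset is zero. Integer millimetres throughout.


translate([188, 188, 0]) cylinder(h = 14, r = 188);
translate([188, 188, 14]) cylinder(h = 226, r = 50);
translate([188, 188, 240]) cylinder(h = 14, r = 188);


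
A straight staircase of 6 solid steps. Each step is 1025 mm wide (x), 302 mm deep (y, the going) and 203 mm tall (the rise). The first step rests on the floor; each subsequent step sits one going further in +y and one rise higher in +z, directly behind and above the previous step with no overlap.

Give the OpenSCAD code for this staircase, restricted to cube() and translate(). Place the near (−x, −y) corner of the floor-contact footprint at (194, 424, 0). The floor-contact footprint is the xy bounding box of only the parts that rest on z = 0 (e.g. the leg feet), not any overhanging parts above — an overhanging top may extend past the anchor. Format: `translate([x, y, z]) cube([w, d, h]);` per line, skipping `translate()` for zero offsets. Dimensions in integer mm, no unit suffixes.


translate([194, 424, 0]) cube([1025, 302, 203]);
translate([194, 726, 203]) cube([1025, 302, 203]);
translate([194, 1028, 406]) cube([1025, 302, 203]);
translate([194, 1330, 609]) cube([1025, 302, 203]);
translate([194, 1632, 812]) cube([1025, 302, 203]);
translate([194, 1934, 1015]) cube([1025, 302, 203]);


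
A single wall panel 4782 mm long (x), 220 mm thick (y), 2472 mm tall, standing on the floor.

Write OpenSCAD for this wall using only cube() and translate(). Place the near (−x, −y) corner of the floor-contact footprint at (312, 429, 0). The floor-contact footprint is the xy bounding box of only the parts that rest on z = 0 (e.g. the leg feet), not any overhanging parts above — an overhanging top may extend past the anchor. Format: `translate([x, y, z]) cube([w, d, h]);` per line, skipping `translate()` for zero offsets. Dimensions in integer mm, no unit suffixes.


translate([312, 429, 0]) cube([4782, 220, 2472]);


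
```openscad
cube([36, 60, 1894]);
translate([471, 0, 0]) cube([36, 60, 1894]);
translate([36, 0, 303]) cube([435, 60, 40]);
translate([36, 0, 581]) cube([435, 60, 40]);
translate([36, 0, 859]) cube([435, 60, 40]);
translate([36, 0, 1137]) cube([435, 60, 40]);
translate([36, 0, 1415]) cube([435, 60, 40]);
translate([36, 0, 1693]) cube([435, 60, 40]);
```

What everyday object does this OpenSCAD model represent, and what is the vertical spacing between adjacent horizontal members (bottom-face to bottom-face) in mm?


A ladder. The rung spacing is 278 mm.

Two tall 36×60 posts with 6 short bars between them — a ladder. Adjacent rungs sit at z = 303 and z = 581, so the spacing is 581 − 303 = 278 mm.


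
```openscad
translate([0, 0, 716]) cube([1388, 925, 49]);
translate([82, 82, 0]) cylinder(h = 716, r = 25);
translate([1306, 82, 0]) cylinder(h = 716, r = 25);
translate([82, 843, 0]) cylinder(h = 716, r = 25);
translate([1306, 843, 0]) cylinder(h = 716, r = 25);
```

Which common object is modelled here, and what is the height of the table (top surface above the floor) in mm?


A table. The table height is 765 mm.

A 1388×925×49 slab sits at z = 716 on four Ø50 mm round legs — a table. The top surface is at 716 + 49 = 765 mm.


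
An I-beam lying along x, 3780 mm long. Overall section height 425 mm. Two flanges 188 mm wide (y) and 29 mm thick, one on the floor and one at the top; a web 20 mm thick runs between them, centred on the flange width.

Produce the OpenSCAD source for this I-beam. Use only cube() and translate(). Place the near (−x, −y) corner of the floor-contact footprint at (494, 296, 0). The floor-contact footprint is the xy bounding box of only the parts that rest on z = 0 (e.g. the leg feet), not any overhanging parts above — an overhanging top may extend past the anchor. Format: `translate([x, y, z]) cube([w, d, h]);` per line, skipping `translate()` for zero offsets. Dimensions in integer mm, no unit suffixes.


translate([494, 296, 0]) cube([3780, 188, 29]);
translate([494, 380, 29]) cube([3780, 20, 367]);
translate([494, 296, 396]) cube([3780, 188, 29]);
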